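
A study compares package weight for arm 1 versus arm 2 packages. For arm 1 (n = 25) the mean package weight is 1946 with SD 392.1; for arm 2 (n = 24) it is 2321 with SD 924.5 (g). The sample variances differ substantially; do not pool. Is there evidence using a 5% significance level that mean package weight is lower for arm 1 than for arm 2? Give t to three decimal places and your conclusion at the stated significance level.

Let group 1 = arm 1, group 2 = arm 2. H0: μ_1 = μ_2; H1: μ_1 < μ_2 (Welch's two-sample t-test, left-tailed).
t = (x̄_1 − x̄_2)/√(s_1²/n_1 + s_2²/n_2) = (1946 − 2321)/√(392.1²/25 + 924.5²/24) = -1.835
Welch–Satterthwaite df ≈ 30.75
p-value = P(T ≤ -1.835) ≈ 0.038
Since p ≈ 0.038 < α = 0.05, reject H0; the data support H1.

t = -1.835; reject H0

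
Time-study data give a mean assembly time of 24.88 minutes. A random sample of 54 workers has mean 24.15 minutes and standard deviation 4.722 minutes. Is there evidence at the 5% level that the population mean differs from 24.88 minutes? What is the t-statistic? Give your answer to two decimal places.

-1.14

H0: μ = 24.88; H1: μ ≠ 24.88 (one-sample t-test, two-sided).
t = (x̄ − μ₀)/(s/√n) = (24.15 − 24.88)/(4.722/√54) = -1.14
df = n − 1 = 53
Two-sided p-value ≈ 0.2611
Since p ≈ 0.2611 > α = 0.05, fail to reject H0; the data do not provide sufficient evidence against H0.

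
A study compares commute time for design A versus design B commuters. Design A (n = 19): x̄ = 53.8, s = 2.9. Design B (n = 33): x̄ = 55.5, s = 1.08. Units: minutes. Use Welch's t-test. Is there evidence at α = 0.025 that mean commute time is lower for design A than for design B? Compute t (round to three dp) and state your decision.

t = -2.459; reject H0

Let group 1 = design A, group 2 = design B. H0: μ_1 = μ_2; H1: μ_1 < μ_2 (Welch's two-sample t-test, left-tailed).
t = (x̄_1 − x̄_2)/√(s_1²/n_1 + s_2²/n_2) = (53.8 − 55.5)/√(2.9²/19 + 1.08²/33) = -2.459
Welch–Satterthwaite df ≈ 20.91
p-value = P(T ≤ -2.459) ≈ 0.0114
Since p ≈ 0.0114 < α = 0.025, reject H0; the data support H1.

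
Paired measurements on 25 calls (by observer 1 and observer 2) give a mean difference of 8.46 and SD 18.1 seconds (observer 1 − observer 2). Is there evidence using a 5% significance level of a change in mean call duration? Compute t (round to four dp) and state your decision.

t = 2.3370; reject H0

H0: μ_d = 0; H1: μ_d ≠ 0 (paired t-test on the differences, two-sided).
t = d̄/(s_d/√n) = 8.46/(18.1/√25) = 2.3370
df = n − 1 = 24
Two-sided p-value ≈ 0.028
Since p ≈ 0.028 < α = 0.05, reject H0; the data support H1.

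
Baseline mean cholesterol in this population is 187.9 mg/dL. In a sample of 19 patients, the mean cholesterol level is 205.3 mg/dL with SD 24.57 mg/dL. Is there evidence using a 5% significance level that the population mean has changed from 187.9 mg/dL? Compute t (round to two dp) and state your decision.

H0: μ = 187.9; H1: μ ≠ 187.9 (one-sample t-test, two-sided).
t = (x̄ − μ₀)/(s/√n) = (205.3 − 187.9)/(24.57/√19) = 3.09
df = n − 1 = 18
Two-sided p-value ≈ 0.0064
Since p ≈ 0.0064 < α = 0.05, reject H0; the evidence is statistically significant.

t = 3.09; reject H0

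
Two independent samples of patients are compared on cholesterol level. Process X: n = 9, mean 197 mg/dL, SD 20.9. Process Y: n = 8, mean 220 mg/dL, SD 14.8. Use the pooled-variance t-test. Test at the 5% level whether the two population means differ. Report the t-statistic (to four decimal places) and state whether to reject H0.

t = -2.5854; reject H0

Let group 1 = process X, group 2 = process Y. H0: μ_1 = μ_2; H1: μ_1 ≠ μ_2 (two-sample pooled-variance t-test, two-sided).
s_p² = [(9−1)·20.9² + (8−1)·14.8²]/(9+8−2) = 335.184
t = (197 − 220)/√[335.184·(1/9 + 1/8)] = -2.5854
df = n₁ + n₂ − 2 = 15
Two-sided p-value ≈ 0.0207
Since p ≈ 0.0207 < α = 0.05, reject H0; the evidence is statistically significant.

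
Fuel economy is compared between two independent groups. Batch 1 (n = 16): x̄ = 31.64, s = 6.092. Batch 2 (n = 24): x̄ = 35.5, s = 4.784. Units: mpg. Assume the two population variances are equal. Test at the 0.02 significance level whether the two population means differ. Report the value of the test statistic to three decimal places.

-2.240

Let group 1 = batch 1, group 2 = batch 2. H0: μ_1 = μ_2; H1: μ_1 ≠ μ_2 (two-sample pooled-variance t-test, two-sided).
s_p² = [(16−1)·6.092² + (24−1)·4.784²]/(16+24−2) = 28.5021
t = (31.64 − 35.5)/√[28.5021·(1/16 + 1/24)] = -2.240
df = n₁ + n₂ − 2 = 38
Two-sided p-value ≈ 0.0310
Since p ≈ 0.0310 > α = 0.02, fail to reject H0; the data do not provide sufficient evidence against H0.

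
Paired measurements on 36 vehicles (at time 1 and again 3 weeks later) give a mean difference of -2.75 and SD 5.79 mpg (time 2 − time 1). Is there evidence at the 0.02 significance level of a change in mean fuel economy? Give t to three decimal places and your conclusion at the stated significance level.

H0: μ_d = 0; H1: μ_d ≠ 0 (paired t-test on the differences, two-sided).
t = d̄/(s_d/√n) = -2.75/(5.79/√36) = -2.850
df = n − 1 = 35
Two-sided p-value ≈ 0.007
Since p ≈ 0.007 < α = 0.02, reject H0; the data support H1.

t = -2.850; reject H0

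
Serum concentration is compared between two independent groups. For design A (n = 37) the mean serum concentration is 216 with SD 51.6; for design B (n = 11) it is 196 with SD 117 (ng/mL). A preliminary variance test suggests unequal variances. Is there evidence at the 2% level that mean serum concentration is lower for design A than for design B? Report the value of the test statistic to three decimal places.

0.551

Let group 1 = design A, group 2 = design B. H0: μ_1 = μ_2; H1: μ_1 < μ_2 (Welch's two-sample t-test, left-tailed).
t = (x̄_1 − x̄_2)/√(s_1²/n_1 + s_2²/n_2) = (216 − 196)/√(51.6²/37 + 117²/11) = 0.551
Welch–Satterthwaite df ≈ 11.18
p-value = P(T ≤ 0.551) ≈ 0.704
Since p ≈ 0.704 > α = 0.02, fail to reject H0; the data do not provide sufficient evidence against H0.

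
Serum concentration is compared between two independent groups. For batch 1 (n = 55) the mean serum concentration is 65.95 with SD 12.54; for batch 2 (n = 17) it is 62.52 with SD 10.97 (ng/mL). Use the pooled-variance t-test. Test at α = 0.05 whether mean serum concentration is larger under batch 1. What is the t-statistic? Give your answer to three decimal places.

1.013

Let group 1 = batch 1, group 2 = batch 2. H0: μ_1 = μ_2; H1: μ_1 > μ_2 (two-sample pooled-variance t-test, right-tailed).
s_p² = [(55−1)·12.54² + (17−1)·10.97²]/(55+17−2) = 148.815
t = (65.95 − 62.52)/√[148.815·(1/55 + 1/17)] = 1.013
df = n₁ + n₂ − 2 = 70
p-value = P(T ≥ 1.013) ≈ 0.157
Since p ≈ 0.157 > α = 0.05, fail to reject H0; the data do not provide sufficient evidence against H0.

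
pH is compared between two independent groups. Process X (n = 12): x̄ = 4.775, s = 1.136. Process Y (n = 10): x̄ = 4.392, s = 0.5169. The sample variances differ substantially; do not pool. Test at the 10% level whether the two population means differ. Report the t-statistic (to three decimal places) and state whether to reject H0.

Let group 1 = process X, group 2 = process Y. H0: μ_1 = μ_2; H1: μ_1 ≠ μ_2 (Welch's two-sample t-test, two-sided).
t = (x̄_1 − x̄_2)/√(s_1²/n_1 + s_2²/n_2) = (4.775 − 4.392)/√(1.136²/12 + 0.5169²/10) = 1.045
Welch–Satterthwaite df ≈ 15.94
Two-sided p-value ≈ 0.3115
Since p ≈ 0.3115 > α = 0.1, fail to reject H0; the evidence is not statistically significant.

t = 1.045; fail to reject H0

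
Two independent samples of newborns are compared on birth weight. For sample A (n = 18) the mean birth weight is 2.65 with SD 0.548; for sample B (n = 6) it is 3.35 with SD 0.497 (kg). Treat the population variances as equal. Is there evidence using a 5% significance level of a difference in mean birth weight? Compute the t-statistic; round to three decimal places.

Let group 1 = sample A, group 2 = sample B. H0: μ_1 = μ_2; H1: μ_1 ≠ μ_2 (two-sample pooled-variance t-test, two-sided).
s_p² = [(18−1)·0.548² + (6−1)·0.497²]/(18+6−2) = 0.288191
t = (2.65 − 3.35)/√[0.288191·(1/18 + 1/6)] = -2.766
df = n₁ + n₂ − 2 = 22
Two-sided p-value ≈ 0.0113
Since p ≈ 0.0113 < α = 0.05, reject H0; the data support H1.

-2.766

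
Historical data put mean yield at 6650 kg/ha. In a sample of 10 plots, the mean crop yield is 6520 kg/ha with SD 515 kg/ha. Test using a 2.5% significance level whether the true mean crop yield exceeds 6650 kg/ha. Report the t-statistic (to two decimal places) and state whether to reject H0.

t = -0.80; fail to reject H0

H0: μ = 6650; H1: μ > 6650 (one-sample t-test, right-tailed).
t = (x̄ − μ₀)/(s/√n) = (6520 − 6650)/(515/√10) = -0.80
df = n − 1 = 9
p-value = P(T ≥ -0.80) ≈ 0.7774
Since p ≈ 0.7774 > α = 0.025, fail to reject H0; the data do not provide sufficient evidence against H0.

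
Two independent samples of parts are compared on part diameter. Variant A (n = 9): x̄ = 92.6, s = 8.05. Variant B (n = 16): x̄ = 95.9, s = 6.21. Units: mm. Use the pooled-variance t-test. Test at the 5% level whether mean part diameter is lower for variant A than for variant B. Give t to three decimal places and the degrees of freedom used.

Let group 1 = variant A, group 2 = variant B. H0: μ_1 = μ_2; H1: μ_1 < μ_2 (two-sample pooled-variance t-test, left-tailed).
s_p² = [(9−1)·8.05² + (16−1)·6.21²]/(9+16−2) = 47.6905
t = (92.6 − 95.9)/√[47.6905·(1/9 + 1/16)] = -1.147
df = n₁ + n₂ − 2 = 23
p-value = P(T ≤ -1.147) ≈ 0.1316
Since p ≈ 0.1316 > α = 0.05, fail to reject H0; the data do not provide sufficient evidence against H0.

t = -1.147, df = 23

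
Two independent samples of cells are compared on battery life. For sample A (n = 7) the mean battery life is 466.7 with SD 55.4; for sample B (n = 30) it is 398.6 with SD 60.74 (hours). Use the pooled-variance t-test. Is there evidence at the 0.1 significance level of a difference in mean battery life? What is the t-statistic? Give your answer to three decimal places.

2.710

Let group 1 = sample A, group 2 = sample B. H0: μ_1 = μ_2; H1: μ_1 ≠ μ_2 (two-sample pooled-variance t-test, two-sided).
s_p² = [(7−1)·55.4² + (30−1)·60.74²]/(7+30−2) = 3583.03
t = (466.7 − 398.6)/√[3583.03·(1/7 + 1/30)] = 2.710
df = n₁ + n₂ − 2 = 35
Two-sided p-value ≈ 0.010
Since p ≈ 0.010 < α = 0.1, reject H0; the data support H1.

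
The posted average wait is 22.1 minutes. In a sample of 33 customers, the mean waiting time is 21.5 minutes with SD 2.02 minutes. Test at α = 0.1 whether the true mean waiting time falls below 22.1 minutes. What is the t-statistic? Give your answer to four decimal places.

H0: μ = 22.1; H1: μ < 22.1 (one-sample t-test, left-tailed).
t = (x̄ − μ₀)/(s/√n) = (21.5 − 22.1)/(2.02/√33) = -1.7063
df = n − 1 = 32
p-value = P(T ≤ -1.7063) ≈ 0.049
Since p ≈ 0.049 < α = 0.1, reject H0; the data support H1.

-1.7063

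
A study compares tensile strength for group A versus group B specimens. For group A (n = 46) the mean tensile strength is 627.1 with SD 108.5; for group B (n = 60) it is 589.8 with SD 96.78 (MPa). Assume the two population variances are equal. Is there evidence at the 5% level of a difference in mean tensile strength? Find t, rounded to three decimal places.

1.866

Let group 1 = group A, group 2 = group B. H0: μ_1 = μ_2; H1: μ_1 ≠ μ_2 (two-sample pooled-variance t-test, two-sided).
s_p² = [(46−1)·108.5² + (60−1)·96.78²]/(46+60−2) = 10407.4
t = (627.1 − 589.8)/√[10407.4·(1/46 + 1/60)] = 1.866
df = n₁ + n₂ − 2 = 104
Two-sided p-value ≈ 0.065
Since p ≈ 0.065 > α = 0.05, fail to reject H0; the evidence is not statistically significant.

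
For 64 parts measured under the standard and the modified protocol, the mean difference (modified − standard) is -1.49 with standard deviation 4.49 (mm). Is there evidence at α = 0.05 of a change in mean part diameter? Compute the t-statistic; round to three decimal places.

H0: μ_d = 0; H1: μ_d ≠ 0 (paired t-test on the differences, two-sided).
t = d̄/(s_d/√n) = -1.49/(4.49/√64) = -2.655
df = n − 1 = 63
Two-sided p-value ≈ 0.010
Since p ≈ 0.010 < α = 0.05, reject H0; the evidence is statistically significant.

-2.655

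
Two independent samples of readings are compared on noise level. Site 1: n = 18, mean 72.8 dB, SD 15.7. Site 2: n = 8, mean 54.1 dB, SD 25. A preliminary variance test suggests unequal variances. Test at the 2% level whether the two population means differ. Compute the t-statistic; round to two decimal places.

Let group 1 = site 1, group 2 = site 2. H0: μ_1 = μ_2; H1: μ_1 ≠ μ_2 (Welch's two-sample t-test, two-sided).
t = (x̄_1 − x̄_2)/√(s_1²/n_1 + s_2²/n_2) = (72.8 − 54.1)/√(15.7²/18 + 25²/8) = 1.95
Welch–Satterthwaite df ≈ 9.55
Two-sided p-value ≈ 0.081
Since p ≈ 0.081 > α = 0.02, fail to reject H0; the evidence is not statistically significant.

1.95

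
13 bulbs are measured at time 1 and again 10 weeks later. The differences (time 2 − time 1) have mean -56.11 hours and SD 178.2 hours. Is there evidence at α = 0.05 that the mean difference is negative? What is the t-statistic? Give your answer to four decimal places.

-1.1353

H0: μ_d = 0; H1: μ_d < 0 (paired t-test on the differences, left-tailed).
t = d̄/(s_d/√n) = -56.11/(178.2/√13) = -1.1353
df = n − 1 = 12
p-value = P(T ≤ -1.1353) ≈ 0.1392
Since p ≈ 0.1392 > α = 0.05, fail to reject H0; the evidence is not statistically significant.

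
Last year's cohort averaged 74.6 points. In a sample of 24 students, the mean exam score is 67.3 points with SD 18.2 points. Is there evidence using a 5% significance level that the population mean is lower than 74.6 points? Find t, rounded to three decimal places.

-1.965

H0: μ = 74.6; H1: μ < 74.6 (one-sample t-test, left-tailed).
t = (x̄ − μ₀)/(s/√n) = (67.3 − 74.6)/(18.2/√24) = -1.965
df = n − 1 = 23
p-value = P(T ≤ -1.965) ≈ 0.031
Since p ≈ 0.031 < α = 0.05, reject H0; the data support H1.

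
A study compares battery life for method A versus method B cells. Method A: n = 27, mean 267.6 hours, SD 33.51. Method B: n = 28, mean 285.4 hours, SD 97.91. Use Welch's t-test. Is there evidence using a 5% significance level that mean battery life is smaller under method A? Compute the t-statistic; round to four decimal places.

-0.9084

Let group 1 = method A, group 2 = method B. H0: μ_1 = μ_2; H1: μ_1 < μ_2 (Welch's two-sample t-test, left-tailed).
t = (x̄_1 − x̄_2)/√(s_1²/n_1 + s_2²/n_2) = (267.6 − 285.4)/√(33.51²/27 + 97.91²/28) = -0.9084
Welch–Satterthwaite df ≈ 33.45
p-value = P(T ≤ -0.9084) ≈ 0.1851
Since p ≈ 0.1851 > α = 0.05, fail to reject H0; the evidence is not statistically significant.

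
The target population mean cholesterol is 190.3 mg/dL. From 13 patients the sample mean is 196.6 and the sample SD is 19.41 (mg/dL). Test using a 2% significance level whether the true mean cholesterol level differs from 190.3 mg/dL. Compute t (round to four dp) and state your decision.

H0: μ = 190.3; H1: μ ≠ 190.3 (one-sample t-test, two-sided).
t = (x̄ − μ₀)/(s/√n) = (196.6 − 190.3)/(19.41/√13) = 1.1703
df = n − 1 = 12
Two-sided p-value ≈ 0.265
Since p ≈ 0.265 > α = 0.02, fail to reject H0; the data do not provide sufficient evidence against H0.

t = 1.1703; fail to reject H0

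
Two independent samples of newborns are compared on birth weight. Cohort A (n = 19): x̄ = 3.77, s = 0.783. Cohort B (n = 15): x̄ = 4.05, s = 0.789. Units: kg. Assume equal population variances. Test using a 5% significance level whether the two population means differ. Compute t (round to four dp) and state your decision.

t = -1.0319; fail to reject H0

Let group 1 = cohort A, group 2 = cohort B. H0: μ_1 = μ_2; H1: μ_1 ≠ μ_2 (two-sample pooled-variance t-test, two-sided).
s_p² = [(19−1)·0.783² + (15−1)·0.789²]/(19+15−2) = 0.617216
t = (3.77 − 4.05)/√[0.617216·(1/19 + 1/15)] = -1.0319
df = n₁ + n₂ − 2 = 32
Two-sided p-value ≈ 0.310
Since p ≈ 0.310 > α = 0.05, fail to reject H0; the evidence is not statistically significant.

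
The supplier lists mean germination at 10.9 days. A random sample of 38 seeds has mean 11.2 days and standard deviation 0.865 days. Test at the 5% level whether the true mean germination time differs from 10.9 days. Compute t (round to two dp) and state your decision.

H0: μ = 10.9; H1: μ ≠ 10.9 (one-sample t-test, two-sided).
t = (x̄ − μ₀)/(s/√n) = (11.2 − 10.9)/(0.865/√38) = 2.14
df = n − 1 = 37
Two-sided p-value ≈ 0.0392
Since p ≈ 0.0392 < α = 0.05, reject H0; the data support H1.

t = 2.14; reject H0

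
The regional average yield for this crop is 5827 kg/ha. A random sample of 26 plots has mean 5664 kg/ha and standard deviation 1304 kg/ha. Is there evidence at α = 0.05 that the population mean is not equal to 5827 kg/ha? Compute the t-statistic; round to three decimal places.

-0.637

H0: μ = 5827; H1: μ ≠ 5827 (one-sample t-test, two-sided).
t = (x̄ − μ₀)/(s/√n) = (5664 − 5827)/(1304/√26) = -0.637
df = n − 1 = 25
Two-sided p-value ≈ 0.5297
Since p ≈ 0.5297 > α = 0.05, fail to reject H0; the data do not provide sufficient evidence against H0.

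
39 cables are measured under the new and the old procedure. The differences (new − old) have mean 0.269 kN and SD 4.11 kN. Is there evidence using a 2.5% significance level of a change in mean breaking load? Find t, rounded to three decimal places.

0.409

H0: μ_d = 0; H1: μ_d ≠ 0 (paired t-test on the differences, two-sided).
t = d̄/(s_d/√n) = 0.269/(4.11/√39) = 0.409
df = n − 1 = 38
Two-sided p-value ≈ 0.685
Since p ≈ 0.685 > α = 0.025, fail to reject H0; the data do not provide sufficient evidence against H0.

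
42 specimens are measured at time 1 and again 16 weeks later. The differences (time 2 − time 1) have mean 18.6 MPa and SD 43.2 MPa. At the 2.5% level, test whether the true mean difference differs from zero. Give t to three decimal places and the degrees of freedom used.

t = 2.790, df = 41

H0: μ_d = 0; H1: μ_d ≠ 0 (paired t-test on the differences, two-sided).
t = d̄/(s_d/√n) = 18.6/(43.2/√42) = 2.790
df = n − 1 = 41
Two-sided p-value ≈ 0.0080
Since p ≈ 0.0080 < α = 0.025, reject H0; the evidence is statistically significant.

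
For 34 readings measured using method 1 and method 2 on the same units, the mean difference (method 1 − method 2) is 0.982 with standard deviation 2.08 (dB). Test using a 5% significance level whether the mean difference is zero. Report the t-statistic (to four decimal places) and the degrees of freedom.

H0: μ_d = 0; H1: μ_d ≠ 0 (paired t-test on the differences, two-sided).
t = d̄/(s_d/√n) = 0.982/(2.08/√34) = 2.7529
df = n − 1 = 33
Two-sided p-value ≈ 0.010
Since p ≈ 0.010 < α = 0.05, reject H0; the data support H1.

t = 2.7529, df = 33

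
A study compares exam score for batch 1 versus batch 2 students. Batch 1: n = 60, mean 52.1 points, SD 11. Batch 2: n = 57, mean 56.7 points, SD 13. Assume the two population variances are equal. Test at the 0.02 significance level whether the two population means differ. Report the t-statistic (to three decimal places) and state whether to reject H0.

Let group 1 = batch 1, group 2 = batch 2. H0: μ_1 = μ_2; H1: μ_1 ≠ μ_2 (two-sample pooled-variance t-test, two-sided).
s_p² = [(60−1)·11² + (57−1)·13²]/(60+57−2) = 144.374
t = (52.1 − 56.7)/√[144.374·(1/60 + 1/57)] = -2.070
df = n₁ + n₂ − 2 = 115
Two-sided p-value ≈ 0.041
Since p ≈ 0.041 > α = 0.02, fail to reject H0; the data do not provide sufficient evidence against H0.

t = -2.070; fail to reject H0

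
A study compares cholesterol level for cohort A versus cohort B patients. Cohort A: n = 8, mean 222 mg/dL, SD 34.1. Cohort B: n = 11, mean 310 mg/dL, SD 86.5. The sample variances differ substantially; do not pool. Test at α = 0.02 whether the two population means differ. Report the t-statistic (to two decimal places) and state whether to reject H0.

Let group 1 = cohort A, group 2 = cohort B. H0: μ_1 = μ_2; H1: μ_1 ≠ μ_2 (Welch's two-sample t-test, two-sided).
t = (x̄_1 − x̄_2)/√(s_1²/n_1 + s_2²/n_2) = (222 − 310)/√(34.1²/8 + 86.5²/11) = -3.06
Welch–Satterthwaite df ≈ 13.83
Two-sided p-value ≈ 0.009
Since p ≈ 0.009 < α = 0.02, reject H0; the evidence is statistically significant.

t = -3.06; reject H0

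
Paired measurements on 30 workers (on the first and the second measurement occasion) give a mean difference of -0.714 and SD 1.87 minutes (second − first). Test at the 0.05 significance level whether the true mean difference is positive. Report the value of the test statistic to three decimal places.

H0: μ_d = 0; H1: μ_d > 0 (paired t-test on the differences, right-tailed).
t = d̄/(s_d/√n) = -0.714/(1.87/√30) = -2.091
df = n − 1 = 29
p-value = P(T ≥ -2.091) ≈ 0.977
Since p ≈ 0.977 > α = 0.05, fail to reject H0; the data do not provide sufficient evidence against H0.

-2.091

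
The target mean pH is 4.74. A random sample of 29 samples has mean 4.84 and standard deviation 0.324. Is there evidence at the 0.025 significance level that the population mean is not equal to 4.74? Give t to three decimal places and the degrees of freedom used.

H0: μ = 4.74; H1: μ ≠ 4.74 (one-sample t-test, two-sided).
t = (x̄ − μ₀)/(s/√n) = (4.84 − 4.74)/(0.324/√29) = 1.662
df = n − 1 = 28
Two-sided p-value ≈ 0.1077
Since p ≈ 0.1077 > α = 0.025, fail to reject H0; the evidence is not statistically significant.

t = 1.662, df = 28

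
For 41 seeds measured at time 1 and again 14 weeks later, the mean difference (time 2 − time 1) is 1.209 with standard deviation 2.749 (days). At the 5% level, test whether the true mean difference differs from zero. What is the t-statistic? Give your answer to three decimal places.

2.816

H0: μ_d = 0; H1: μ_d ≠ 0 (paired t-test on the differences, two-sided).
t = d̄/(s_d/√n) = 1.209/(2.749/√41) = 2.816
df = n − 1 = 40
Two-sided p-value ≈ 0.008
Since p ≈ 0.008 < α = 0.05, reject H0; the evidence is statistically significant.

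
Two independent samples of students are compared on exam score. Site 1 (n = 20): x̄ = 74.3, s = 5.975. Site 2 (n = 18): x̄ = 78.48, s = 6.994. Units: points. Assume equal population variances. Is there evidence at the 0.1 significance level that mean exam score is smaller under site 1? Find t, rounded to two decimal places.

-1.99

Let group 1 = site 1, group 2 = site 2. H0: μ_1 = μ_2; H1: μ_1 < μ_2 (two-sample pooled-variance t-test, left-tailed).
s_p² = [(20−1)·5.975² + (18−1)·6.994²]/(20+18−2) = 41.9412
t = (74.3 − 78.48)/√[41.9412·(1/20 + 1/18)] = -1.99
df = n₁ + n₂ − 2 = 36
p-value = P(T ≤ -1.99) ≈ 0.027
Since p ≈ 0.027 < α = 0.1, reject H0; the data support H1.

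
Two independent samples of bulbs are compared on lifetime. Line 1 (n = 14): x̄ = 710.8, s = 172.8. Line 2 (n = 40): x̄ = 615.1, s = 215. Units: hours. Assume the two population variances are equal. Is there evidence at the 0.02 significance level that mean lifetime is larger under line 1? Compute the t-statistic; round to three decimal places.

Let group 1 = line 1, group 2 = line 2. H0: μ_1 = μ_2; H1: μ_1 > μ_2 (two-sample pooled-variance t-test, right-tailed).
s_p² = [(14−1)·172.8² + (40−1)·215²]/(14+40−2) = 42133.7
t = (710.8 − 615.1)/√[42133.7·(1/14 + 1/40)] = 1.501
df = n₁ + n₂ − 2 = 52
p-value = P(T ≥ 1.501) ≈ 0.070
Since p ≈ 0.070 > α = 0.02, fail to reject H0; the evidence is not statistically significant.

1.501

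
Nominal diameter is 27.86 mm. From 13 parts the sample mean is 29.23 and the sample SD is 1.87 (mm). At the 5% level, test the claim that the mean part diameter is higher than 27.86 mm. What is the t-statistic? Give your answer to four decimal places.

H0: μ = 27.86; H1: μ > 27.86 (one-sample t-test, right-tailed).
t = (x̄ − μ₀)/(s/√n) = (29.23 − 27.86)/(1.87/√13) = 2.6415
df = n − 1 = 12
p-value = P(T ≥ 2.6415) ≈ 0.011
Since p ≈ 0.011 < α = 0.05, reject H0; the evidence is statistically significant.

2.6415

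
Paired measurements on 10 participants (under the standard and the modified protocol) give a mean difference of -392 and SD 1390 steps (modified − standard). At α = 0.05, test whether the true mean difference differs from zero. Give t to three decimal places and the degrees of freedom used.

t = -0.892, df = 9

H0: μ_d = 0; H1: μ_d ≠ 0 (paired t-test on the differences, two-sided).
t = d̄/(s_d/√n) = -392/(1390/√10) = -0.892
df = n − 1 = 9
Two-sided p-value ≈ 0.3957
Since p ≈ 0.3957 > α = 0.05, fail to reject H0; the evidence is not statistically significant.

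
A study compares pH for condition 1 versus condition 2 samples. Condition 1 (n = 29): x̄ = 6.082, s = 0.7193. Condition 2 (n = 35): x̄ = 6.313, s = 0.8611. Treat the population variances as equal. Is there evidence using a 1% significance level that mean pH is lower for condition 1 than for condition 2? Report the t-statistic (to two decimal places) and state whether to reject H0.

Let group 1 = condition 1, group 2 = condition 2. H0: μ_1 = μ_2; H1: μ_1 < μ_2 (two-sample pooled-variance t-test, left-tailed).
s_p² = [(29−1)·0.7193² + (35−1)·0.8611²]/(29+35−2) = 0.640286
t = (6.082 − 6.313)/√[0.640286·(1/29 + 1/35)] = -1.15
df = n₁ + n₂ − 2 = 62
p-value = P(T ≤ -1.15) ≈ 0.127
Since p ≈ 0.127 > α = 0.01, fail to reject H0; the data do not provide sufficient evidence against H0.

t = -1.15; fail to reject H0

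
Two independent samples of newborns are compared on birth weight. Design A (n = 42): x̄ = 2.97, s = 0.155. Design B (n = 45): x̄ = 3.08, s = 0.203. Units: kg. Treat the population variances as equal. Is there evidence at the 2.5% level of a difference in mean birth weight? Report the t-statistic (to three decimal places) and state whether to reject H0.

Let group 1 = design A, group 2 = design B. H0: μ_1 = μ_2; H1: μ_1 ≠ μ_2 (two-sample pooled-variance t-test, two-sided).
s_p² = [(42−1)·0.155² + (45−1)·0.203²]/(42+45−2) = 0.0329202
t = (2.97 − 3.08)/√[0.0329202·(1/42 + 1/45)] = -2.826
df = n₁ + n₂ − 2 = 85
Two-sided p-value ≈ 0.0059
Since p ≈ 0.0059 < α = 0.025, reject H0; the evidence is statistically significant.

t = -2.826; reject H0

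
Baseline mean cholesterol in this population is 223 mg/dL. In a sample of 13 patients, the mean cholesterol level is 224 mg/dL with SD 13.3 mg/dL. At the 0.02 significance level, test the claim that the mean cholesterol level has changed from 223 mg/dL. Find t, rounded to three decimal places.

H0: μ = 223; H1: μ ≠ 223 (one-sample t-test, two-sided).
t = (x̄ − μ₀)/(s/√n) = (224 − 223)/(13.3/√13) = 0.271
df = n − 1 = 12
Two-sided p-value ≈ 0.791
Since p ≈ 0.791 > α = 0.02, fail to reject H0; the evidence is not statistically significant.

0.271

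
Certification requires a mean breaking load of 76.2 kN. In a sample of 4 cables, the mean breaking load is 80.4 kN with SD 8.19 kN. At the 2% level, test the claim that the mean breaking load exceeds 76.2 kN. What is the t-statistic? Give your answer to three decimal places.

H0: μ = 76.2; H1: μ > 76.2 (one-sample t-test, right-tailed).
t = (x̄ − μ₀)/(s/√n) = (80.4 − 76.2)/(8.19/√4) = 1.026
df = n − 1 = 3
p-value = P(T ≥ 1.026) ≈ 0.1903
Since p ≈ 0.1903 > α = 0.02, fail to reject H0; the evidence is not statistically significant.

1.026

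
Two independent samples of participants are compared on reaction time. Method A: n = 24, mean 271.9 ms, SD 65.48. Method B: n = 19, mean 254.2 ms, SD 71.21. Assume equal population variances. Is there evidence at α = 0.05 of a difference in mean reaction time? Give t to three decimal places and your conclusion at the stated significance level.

Let group 1 = method A, group 2 = method B. H0: μ_1 = μ_2; H1: μ_1 ≠ μ_2 (two-sample pooled-variance t-test, two-sided).
s_p² = [(24−1)·65.48² + (19−1)·71.21²]/(24+19−2) = 4631.49
t = (271.9 − 254.2)/√[4631.49·(1/24 + 1/19)] = 0.847
df = n₁ + n₂ − 2 = 41
Two-sided p-value ≈ 0.402
Since p ≈ 0.402 > α = 0.05, fail to reject H0; the evidence is not statistically significant.

t = 0.847; fail to reject H0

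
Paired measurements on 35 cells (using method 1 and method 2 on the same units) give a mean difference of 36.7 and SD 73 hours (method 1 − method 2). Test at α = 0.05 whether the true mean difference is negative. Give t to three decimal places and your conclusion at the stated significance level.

t = 2.974; fail to reject H0

H0: μ_d = 0; H1: μ_d < 0 (paired t-test on the differences, left-tailed).
t = d̄/(s_d/√n) = 36.7/(73/√35) = 2.974
df = n − 1 = 34
p-value = P(T ≤ 2.974) ≈ 0.997
Since p ≈ 0.997 > α = 0.05, fail to reject H0; the evidence is not statistically significant.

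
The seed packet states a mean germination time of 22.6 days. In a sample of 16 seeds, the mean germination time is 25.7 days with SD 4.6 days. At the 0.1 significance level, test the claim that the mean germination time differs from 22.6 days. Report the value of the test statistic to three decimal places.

2.696

H0: μ = 22.6; H1: μ ≠ 22.6 (one-sample t-test, two-sided).
t = (x̄ − μ₀)/(s/√n) = (25.7 − 22.6)/(4.6/√16) = 2.696
df = n − 1 = 15
Two-sided p-value ≈ 0.0166
Since p ≈ 0.0166 < α = 0.1, reject H0; the evidence is statistically significant.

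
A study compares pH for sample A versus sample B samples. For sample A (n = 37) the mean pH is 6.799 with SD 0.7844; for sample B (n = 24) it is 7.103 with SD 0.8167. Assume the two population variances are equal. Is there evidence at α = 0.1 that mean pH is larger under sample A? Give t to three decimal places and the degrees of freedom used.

t = -1.455, df = 59

Let group 1 = sample A, group 2 = sample B. H0: μ_1 = μ_2; H1: μ_1 > μ_2 (two-sample pooled-variance t-test, right-tailed).
s_p² = [(37−1)·0.7844² + (24−1)·0.8167²]/(37+24−2) = 0.635444
t = (6.799 − 7.103)/√[0.635444·(1/37 + 1/24)] = -1.455
df = n₁ + n₂ − 2 = 59
p-value = P(T ≥ -1.455) ≈ 0.9245
Since p ≈ 0.9245 > α = 0.1, fail to reject H0; the evidence is not statistically significant.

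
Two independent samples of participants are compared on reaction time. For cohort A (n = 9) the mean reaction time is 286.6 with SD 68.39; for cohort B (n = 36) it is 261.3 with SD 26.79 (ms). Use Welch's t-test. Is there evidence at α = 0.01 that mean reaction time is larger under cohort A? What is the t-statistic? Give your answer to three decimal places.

Let group 1 = cohort A, group 2 = cohort B. H0: μ_1 = μ_2; H1: μ_1 > μ_2 (Welch's two-sample t-test, right-tailed).
t = (x̄_1 − x̄_2)/√(s_1²/n_1 + s_2²/n_2) = (286.6 − 261.3)/√(68.39²/9 + 26.79²/36) = 1.089
Welch–Satterthwaite df ≈ 8.62
p-value = P(T ≥ 1.089) ≈ 0.1528
Since p ≈ 0.1528 > α = 0.01, fail to reject H0; the data do not provide sufficient evidence against H0.

1.089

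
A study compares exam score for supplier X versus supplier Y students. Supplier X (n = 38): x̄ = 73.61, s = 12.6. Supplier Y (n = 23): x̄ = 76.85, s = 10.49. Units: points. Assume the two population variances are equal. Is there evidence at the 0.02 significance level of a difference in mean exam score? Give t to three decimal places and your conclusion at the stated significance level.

Let group 1 = supplier X, group 2 = supplier Y. H0: μ_1 = μ_2; H1: μ_1 ≠ μ_2 (two-sample pooled-variance t-test, two-sided).
s_p² = [(38−1)·12.6² + (23−1)·10.49²]/(38+23−2) = 140.593
t = (73.61 − 76.85)/√[140.593·(1/38 + 1/23)] = -1.034
df = n₁ + n₂ − 2 = 59
Two-sided p-value ≈ 0.305
Since p ≈ 0.305 > α = 0.02, fail to reject H0; the evidence is not statistically significant.

t = -1.034; fail to reject H0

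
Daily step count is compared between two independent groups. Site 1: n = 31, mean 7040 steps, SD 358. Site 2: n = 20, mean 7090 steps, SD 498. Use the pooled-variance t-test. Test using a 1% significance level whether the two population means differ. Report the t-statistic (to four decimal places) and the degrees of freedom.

t = -0.4172, df = 49

Let group 1 = site 1, group 2 = site 2. H0: μ_1 = μ_2; H1: μ_1 ≠ μ_2 (two-sample pooled-variance t-test, two-sided).
s_p² = [(31−1)·358² + (20−1)·498²]/(31+20−2) = 174633
t = (7040 − 7090)/√[174633·(1/31 + 1/20)] = -0.4172
df = n₁ + n₂ − 2 = 49
Two-sided p-value ≈ 0.6784
Since p ≈ 0.6784 > α = 0.01, fail to reject H0; the data do not provide sufficient evidence against H0.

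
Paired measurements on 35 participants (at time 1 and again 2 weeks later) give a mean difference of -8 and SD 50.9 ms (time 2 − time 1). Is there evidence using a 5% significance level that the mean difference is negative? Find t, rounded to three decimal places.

-0.930

H0: μ_d = 0; H1: μ_d < 0 (paired t-test on the differences, left-tailed).
t = d̄/(s_d/√n) = -8/(50.9/√35) = -0.930
df = n − 1 = 34
p-value = P(T ≤ -0.930) ≈ 0.180
Since p ≈ 0.180 > α = 0.05, fail to reject H0; the evidence is not statistically significant.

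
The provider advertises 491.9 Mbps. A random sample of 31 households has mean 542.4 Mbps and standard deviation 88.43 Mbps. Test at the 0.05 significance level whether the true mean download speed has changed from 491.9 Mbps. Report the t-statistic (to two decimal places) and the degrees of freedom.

H0: μ = 491.9; H1: μ ≠ 491.9 (one-sample t-test, two-sided).
t = (x̄ − μ₀)/(s/√n) = (542.4 − 491.9)/(88.43/√31) = 3.18
df = n − 1 = 30
Two-sided p-value ≈ 0.003
Since p ≈ 0.003 < α = 0.05, reject H0; the data support H1.

t = 3.18, df = 30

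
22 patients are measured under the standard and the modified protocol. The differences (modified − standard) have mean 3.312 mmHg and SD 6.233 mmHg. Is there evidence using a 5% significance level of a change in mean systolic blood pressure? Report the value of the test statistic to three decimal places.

2.492

H0: μ_d = 0; H1: μ_d ≠ 0 (paired t-test on the differences, two-sided).
t = d̄/(s_d/√n) = 3.312/(6.233/√22) = 2.492
df = n − 1 = 21
Two-sided p-value ≈ 0.021
Since p ≈ 0.021 < α = 0.05, reject H0; the data support H1.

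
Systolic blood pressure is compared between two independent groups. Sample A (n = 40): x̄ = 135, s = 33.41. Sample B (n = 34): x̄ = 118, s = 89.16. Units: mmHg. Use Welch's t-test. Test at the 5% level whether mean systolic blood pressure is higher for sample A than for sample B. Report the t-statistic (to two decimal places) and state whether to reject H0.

Let group 1 = sample A, group 2 = sample B. H0: μ_1 = μ_2; H1: μ_1 > μ_2 (Welch's two-sample t-test, right-tailed).
t = (x̄_1 − x̄_2)/√(s_1²/n_1 + s_2²/n_2) = (135 − 118)/√(33.41²/40 + 89.16²/34) = 1.05
Welch–Satterthwaite df ≈ 40.85
p-value = P(T ≥ 1.05) ≈ 0.150
Since p ≈ 0.150 > α = 0.05, fail to reject H0; the data do not provide sufficient evidence against H0.

t = 1.05; fail to reject H0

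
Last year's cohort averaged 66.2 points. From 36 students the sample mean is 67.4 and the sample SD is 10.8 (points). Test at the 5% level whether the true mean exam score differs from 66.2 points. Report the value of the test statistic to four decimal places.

0.6667

H0: μ = 66.2; H1: μ ≠ 66.2 (one-sample t-test, two-sided).
t = (x̄ − μ₀)/(s/√n) = (67.4 − 66.2)/(10.8/√36) = 0.6667
df = n − 1 = 35
Two-sided p-value ≈ 0.5094
Since p ≈ 0.5094 > α = 0.05, fail to reject H0; the data do not provide sufficient evidence against H0.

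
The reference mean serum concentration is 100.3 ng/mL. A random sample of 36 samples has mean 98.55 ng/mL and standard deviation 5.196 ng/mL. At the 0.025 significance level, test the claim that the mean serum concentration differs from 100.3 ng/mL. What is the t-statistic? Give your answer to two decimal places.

-2.02

H0: μ = 100.3; H1: μ ≠ 100.3 (one-sample t-test, two-sided).
t = (x̄ − μ₀)/(s/√n) = (98.55 − 100.3)/(5.196/√36) = -2.02
df = n − 1 = 35
Two-sided p-value ≈ 0.051
Since p ≈ 0.051 > α = 0.025, fail to reject H0; the evidence is not statistically significant.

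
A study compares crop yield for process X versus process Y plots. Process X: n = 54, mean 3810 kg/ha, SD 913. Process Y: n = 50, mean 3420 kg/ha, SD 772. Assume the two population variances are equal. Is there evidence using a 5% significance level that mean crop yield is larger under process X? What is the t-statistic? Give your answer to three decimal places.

2.343

Let group 1 = process X, group 2 = process Y. H0: μ_1 = μ_2; H1: μ_1 > μ_2 (two-sample pooled-variance t-test, right-tailed).
s_p² = [(54−1)·913² + (50−1)·772²]/(54+50−2) = 719435
t = (3810 − 3420)/√[719435·(1/54 + 1/50)] = 2.343
df = n₁ + n₂ − 2 = 102
p-value = P(T ≥ 2.343) ≈ 0.011
Since p ≈ 0.011 < α = 0.05, reject H0; the evidence is statistically significant.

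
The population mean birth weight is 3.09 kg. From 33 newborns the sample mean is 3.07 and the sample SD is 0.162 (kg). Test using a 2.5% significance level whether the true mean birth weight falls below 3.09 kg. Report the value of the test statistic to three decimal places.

-0.709

H0: μ = 3.09; H1: μ < 3.09 (one-sample t-test, left-tailed).
t = (x̄ − μ₀)/(s/√n) = (3.07 − 3.09)/(0.162/√33) = -0.709
df = n − 1 = 32
p-value = P(T ≤ -0.709) ≈ 0.242
Since p ≈ 0.242 > α = 0.025, fail to reject H0; the evidence is not statistically significant.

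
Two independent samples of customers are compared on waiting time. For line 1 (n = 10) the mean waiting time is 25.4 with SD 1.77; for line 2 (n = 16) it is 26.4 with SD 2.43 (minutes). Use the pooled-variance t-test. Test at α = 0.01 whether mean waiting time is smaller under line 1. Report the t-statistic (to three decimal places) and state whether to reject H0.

t = -1.125; fail to reject H0

Let group 1 = line 1, group 2 = line 2. H0: μ_1 = μ_2; H1: μ_1 < μ_2 (two-sample pooled-variance t-test, left-tailed).
s_p² = [(10−1)·1.77² + (16−1)·2.43²]/(10+16−2) = 4.8654
t = (25.4 − 26.4)/√[4.8654·(1/10 + 1/16)] = -1.125
df = n₁ + n₂ − 2 = 24
p-value = P(T ≤ -1.125) ≈ 0.136
Since p ≈ 0.136 > α = 0.01, fail to reject H0; the data do not provide sufficient evidence against H0.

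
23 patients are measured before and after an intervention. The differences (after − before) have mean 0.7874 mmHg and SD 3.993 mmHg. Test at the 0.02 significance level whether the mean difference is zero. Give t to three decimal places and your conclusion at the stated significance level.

t = 0.946; fail to reject H0

H0: μ_d = 0; H1: μ_d ≠ 0 (paired t-test on the differences, two-sided).
t = d̄/(s_d/√n) = 0.7874/(3.993/√23) = 0.946
df = n − 1 = 22
Two-sided p-value ≈ 0.3546
Since p ≈ 0.3546 > α = 0.02, fail to reject H0; the data do not provide sufficient evidence against H0.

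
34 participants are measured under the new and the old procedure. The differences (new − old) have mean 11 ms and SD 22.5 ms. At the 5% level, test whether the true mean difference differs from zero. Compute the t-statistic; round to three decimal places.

2.851

H0: μ_d = 0; H1: μ_d ≠ 0 (paired t-test on the differences, two-sided).
t = d̄/(s_d/√n) = 11/(22.5/√34) = 2.851
df = n − 1 = 33
Two-sided p-value ≈ 0.007
Since p ≈ 0.007 < α = 0.05, reject H0; the data support H1.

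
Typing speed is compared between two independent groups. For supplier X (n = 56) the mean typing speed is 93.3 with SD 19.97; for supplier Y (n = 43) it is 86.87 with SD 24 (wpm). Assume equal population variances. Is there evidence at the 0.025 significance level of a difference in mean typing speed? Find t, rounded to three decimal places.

Let group 1 = supplier X, group 2 = supplier Y. H0: μ_1 = μ_2; H1: μ_1 ≠ μ_2 (two-sample pooled-variance t-test, two-sided).
s_p² = [(56−1)·19.97² + (43−1)·24²]/(56+43−2) = 475.526
t = (93.3 − 86.87)/√[475.526·(1/56 + 1/43)] = 1.454
df = n₁ + n₂ − 2 = 97
Two-sided p-value ≈ 0.149
Since p ≈ 0.149 > α = 0.025, fail to reject H0; the evidence is not statistically significant.

1.454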